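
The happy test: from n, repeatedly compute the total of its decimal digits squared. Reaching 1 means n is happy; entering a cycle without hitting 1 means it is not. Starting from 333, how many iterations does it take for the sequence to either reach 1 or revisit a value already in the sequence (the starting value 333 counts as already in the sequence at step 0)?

15

333 → 3² + 3² + 3² = 9 + 9 + 9 = 27
27 → 2² + 7² = 4 + 49 = 53
53 → 5² + 3² = 25 + 9 = 34
34 → 3² + 4² = 9 + 16 = 25
25 → 2² + 5² = 4 + 25 = 29
29 → 2² + 9² = 4 + 81 = 85
85 → 8² + 5² = 64 + 25 = 89
89 → 8² + 9² = 64 + 81 = 145
145 → 1² + 4² + 5² = 1 + 16 + 25 = 42
42 → 4² + 2² = 16 + 4 = 20
20 → 2² + 0² = 4 + 0 = 4
4 → 4² = 16
16 → 1² + 6² = 1 + 36 = 37
37 → 3² + 7² = 9 + 49 = 58
58 → 5² + 8² = 25 + 64 = 89  — 89 repeats.
That took 15 steps.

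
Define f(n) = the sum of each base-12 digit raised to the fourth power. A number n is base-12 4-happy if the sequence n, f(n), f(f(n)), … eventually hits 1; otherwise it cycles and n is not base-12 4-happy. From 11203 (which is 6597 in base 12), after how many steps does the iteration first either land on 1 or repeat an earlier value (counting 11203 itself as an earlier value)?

10

11203 = (6,5,9,7)_12 → 10883
10883 = (6,3,6,11)_12 → 17314
17314 = (10,0,2,10)_12 → 20016
20016 = (11,7,0,0)_12 → 17042
17042 = (9,10,4,2)_12 → 16833
16833 = (9,8,10,9)_12 → 27218
27218 = (1,3,9,0,2)_12 → 6659
6659 = (3,10,2,11)_12 → 24738
24738 = (1,2,3,9,6)_12 → 7955
7955 = (4,7,2,11)_12 → 17314  — 17314 repeats.
That took 10 steps.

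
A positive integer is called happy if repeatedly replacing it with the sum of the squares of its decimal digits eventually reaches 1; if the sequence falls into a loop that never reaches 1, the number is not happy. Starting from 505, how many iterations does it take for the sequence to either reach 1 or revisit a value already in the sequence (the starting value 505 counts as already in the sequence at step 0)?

13

505 → 5² + 0² + 5² = 50
50 → 5² + 0² = 25
25 → 2² + 5² = 29
29 → 2² + 9² = 85
85 → 8² + 5² = 89
89 → 8² + 9² = 145
145 → 1² + 4² + 5² = 42
42 → 4² + 2² = 20
20 → 2² + 0² = 4
4 → 4² = 16
16 → 1² + 6² = 37
37 → 3² + 7² = 58
58 → 5² + 8² = 89  — 89 repeats.
That took 13 steps.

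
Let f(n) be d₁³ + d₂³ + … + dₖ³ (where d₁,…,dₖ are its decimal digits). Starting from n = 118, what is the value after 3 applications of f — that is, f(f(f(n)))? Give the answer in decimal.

118 → 1³ + 1³ + 8³ = 514
514 → 5³ + 1³ + 4³ = 190
190 → 1³ + 9³ + 0³ = 730

730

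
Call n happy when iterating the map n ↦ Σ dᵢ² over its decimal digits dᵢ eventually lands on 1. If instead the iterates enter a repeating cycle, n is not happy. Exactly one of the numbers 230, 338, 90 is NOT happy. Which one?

230: 230 → 13 → 10 → 1  — reaches 1 (happy)
338: 338 → 82 → 68 → 100 → 1  — reaches 1 (happy)
90: 90 → 81 → 65 → 61 → 37 → 58 → 89 → 145 → 42 → 20 → 4 → 16 → 37  — repeats 37 (not happy)

90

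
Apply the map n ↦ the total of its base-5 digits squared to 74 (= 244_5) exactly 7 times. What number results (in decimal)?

4

74 = (2,4,4)_5 → 2² + 4² + 4² = 4 + 16 + 16 = 36
36 = (1,2,1)_5 → 1² + 2² + 1² = 1 + 4 + 1 = 6
6 = (1,1)_5 → 1² + 1² = 1 + 1 = 2
2 = (2)_5 → 2² = 4
4 = (4)_5 → 4² = 16
16 = (3,1)_5 → 3² + 1² = 9 + 1 = 10
10 = (2,0)_5 → 2² + 0² = 4 + 0 = 4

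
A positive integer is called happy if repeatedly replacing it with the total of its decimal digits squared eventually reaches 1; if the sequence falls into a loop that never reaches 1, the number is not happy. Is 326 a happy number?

326 → 3² + 2² + 6² = 49
49 → 4² + 9² = 97
97 → 9² + 7² = 130
130 → 1² + 3² + 0² = 10
10 → 1² + 0² = 1  — reached 1.

happy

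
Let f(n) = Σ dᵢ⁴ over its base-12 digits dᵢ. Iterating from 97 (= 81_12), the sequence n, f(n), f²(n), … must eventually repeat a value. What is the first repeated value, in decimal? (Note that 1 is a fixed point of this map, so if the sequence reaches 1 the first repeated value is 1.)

97 = (8,1)_12 → 8⁴ + 1⁴ = 4096 + 1 = 4097
4097 = (2,4,5,5)_12 → 2⁴ + 4⁴ + 5⁴ + 5⁴ = 16 + 256 + 625 + 625 = 1522
1522 = (10,6,10)_12 → 10⁴ + 6⁴ + 10⁴ = 10000 + 1296 + 10000 = 21296
21296 = (1,0,3,10,8)_12 → 1⁴ + 0⁴ + 3⁴ + 10⁴ + 8⁴ = 1 + 0 + 81 + 10000 + 4096 = 14178
14178 = (8,2,5,6)_12 → 8⁴ + 2⁴ + 5⁴ + 6⁴ = 4096 + 16 + 625 + 1296 = 6033
6033 = (3,5,10,9)_12 → 3⁴ + 5⁴ + 10⁴ + 9⁴ = 81 + 625 + 10000 + 6561 = 17267
17267 = (9,11,10,11)_12 → 9⁴ + 11⁴ + 10⁴ + 11⁴ = 6561 + 14641 + 10000 + 14641 = 45843
45843 = (2,2,6,4,3)_12 → 2⁴ + 2⁴ + 6⁴ + 4⁴ + 3⁴ = 16 + 16 + 1296 + 256 + 81 = 1665
1665 = (11,6,9)_12 → 11⁴ + 6⁴ + 9⁴ = 14641 + 1296 + 6561 = 22498
22498 = (1,1,0,2,10)_12 → 1⁴ + 1⁴ + 0⁴ + 2⁴ + 10⁴ = 1 + 1 + 0 + 16 + 10000 = 10018
10018 = (5,9,6,10)_12 → 5⁴ + 9⁴ + 6⁴ + 10⁴ = 625 + 6561 + 1296 + 10000 = 18482
18482 = (10,8,4,2)_12 → 10⁴ + 8⁴ + 4⁴ + 2⁴ = 10000 + 4096 + 256 + 16 = 14368
14368 = (8,3,9,4)_12 → 8⁴ + 3⁴ + 9⁴ + 4⁴ = 4096 + 81 + 6561 + 256 = 10994
10994 = (6,4,4,2)_12 → 6⁴ + 4⁴ + 4⁴ + 2⁴ = 1296 + 256 + 256 + 16 = 1824
1824 = (1,0,8,0)_12 → 1⁴ + 0⁴ + 8⁴ + 0⁴ = 1 + 0 + 4096 + 0 = 4097  — 4097 already appeared earlier.

4097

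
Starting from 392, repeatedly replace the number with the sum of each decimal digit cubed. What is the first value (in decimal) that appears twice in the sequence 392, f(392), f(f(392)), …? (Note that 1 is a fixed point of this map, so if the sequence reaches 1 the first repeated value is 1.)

392 → 3³ + 9³ + 2³ = 27 + 729 + 8 = 764
764 → 7³ + 6³ + 4³ = 343 + 216 + 64 = 623
623 → 6³ + 2³ + 3³ = 216 + 8 + 27 = 251
251 → 2³ + 5³ + 1³ = 8 + 125 + 1 = 134
134 → 1³ + 3³ + 4³ = 1 + 27 + 64 = 92
92 → 9³ + 2³ = 729 + 8 = 737
737 → 7³ + 3³ + 7³ = 343 + 27 + 343 = 713
713 → 7³ + 1³ + 3³ = 343 + 1 + 27 = 371
371 → 3³ + 7³ + 1³ = 27 + 343 + 1 = 371  — 371 already appeared earlier.

371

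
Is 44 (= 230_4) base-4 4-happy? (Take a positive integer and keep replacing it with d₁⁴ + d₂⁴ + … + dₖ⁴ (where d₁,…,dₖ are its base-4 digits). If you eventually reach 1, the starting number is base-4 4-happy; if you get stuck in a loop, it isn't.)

base-4 4-happy

44 = (2,3,0)_4 → 2⁴ + 3⁴ + 0⁴ = 16 + 81 + 0 = 97
97 = (1,2,0,1)_4 → 1⁴ + 2⁴ + 0⁴ + 1⁴ = 1 + 16 + 0 + 1 = 18
18 = (1,0,2)_4 → 1⁴ + 0⁴ + 2⁴ = 1 + 0 + 16 = 17
17 = (1,0,1)_4 → 1⁴ + 0⁴ + 1⁴ = 1 + 0 + 1 = 2
2 = (2)_4 → 2⁴ = 16
16 = (1,0,0)_4 → 1⁴ + 0⁴ + 0⁴ = 1 + 0 + 0 = 1  — reached 1.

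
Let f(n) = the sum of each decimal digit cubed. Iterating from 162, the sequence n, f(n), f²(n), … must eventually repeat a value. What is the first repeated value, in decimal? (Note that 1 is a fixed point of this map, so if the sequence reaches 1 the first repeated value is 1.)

162 → 225
225 → 141
141 → 66
66 → 432
432 → 99
99 → 1458
1458 → 702
702 → 351
351 → 153
153 → 153  — 153 already appeared earlier.

153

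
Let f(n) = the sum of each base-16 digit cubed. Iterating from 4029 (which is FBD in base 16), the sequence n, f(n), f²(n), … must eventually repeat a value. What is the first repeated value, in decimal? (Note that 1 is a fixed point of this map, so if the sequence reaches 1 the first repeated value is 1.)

72

4029 = (15,11,13)_16 → 15³ + 11³ + 13³ = 3375 + 1331 + 2197 = 6903
6903 = (1,10,15,7)_16 → 1³ + 10³ + 15³ + 7³ = 1 + 1000 + 3375 + 343 = 4719
4719 = (1,2,6,15)_16 → 1³ + 2³ + 6³ + 15³ = 1 + 8 + 216 + 3375 = 3600
3600 = (14,1,0)_16 → 14³ + 1³ + 0³ = 2744 + 1 + 0 = 2745
2745 = (10,11,9)_16 → 10³ + 11³ + 9³ = 1000 + 1331 + 729 = 3060
3060 = (11,15,4)_16 → 11³ + 15³ + 4³ = 1331 + 3375 + 64 = 4770
4770 = (1,2,10,2)_16 → 1³ + 2³ + 10³ + 2³ = 1 + 8 + 1000 + 8 = 1017
1017 = (3,15,9)_16 → 3³ + 15³ + 9³ = 27 + 3375 + 729 = 4131
4131 = (1,0,2,3)_16 → 1³ + 0³ + 2³ + 3³ = 1 + 0 + 8 + 27 = 36
36 = (2,4)_16 → 2³ + 4³ = 8 + 64 = 72
72 = (4,8)_16 → 4³ + 8³ = 64 + 512 = 576
576 = (2,4,0)_16 → 2³ + 4³ + 0³ = 8 + 64 + 0 = 72  — 72 already appeared earlier.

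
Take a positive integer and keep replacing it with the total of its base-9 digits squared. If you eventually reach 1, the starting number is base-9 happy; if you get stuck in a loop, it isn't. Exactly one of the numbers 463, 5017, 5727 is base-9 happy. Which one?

5727

463: 463 → 77 → 89 → 65 → 53 → 89  — repeats 89 (not base-9 happy)
5017: 5017 → 165 → 13 → 17 → 65 → 53 → 89 → 65  — repeats 65 (not base-9 happy)
5727: 5727 → 143 → 101 → 9 → 1  — reaches 1 (base-9 happy)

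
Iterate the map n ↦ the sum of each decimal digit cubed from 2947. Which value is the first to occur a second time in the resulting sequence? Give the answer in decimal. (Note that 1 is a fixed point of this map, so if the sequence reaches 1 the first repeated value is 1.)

133

2947 → 2³ + 9³ + 4³ + 7³ = 1144
1144 → 1³ + 1³ + 4³ + 4³ = 130
130 → 1³ + 3³ + 0³ = 28
28 → 2³ + 8³ = 520
520 → 5³ + 2³ + 0³ = 133
133 → 1³ + 3³ + 3³ = 55
55 → 5³ + 5³ = 250
250 → 2³ + 5³ + 0³ = 133  — 133 already appeared earlier.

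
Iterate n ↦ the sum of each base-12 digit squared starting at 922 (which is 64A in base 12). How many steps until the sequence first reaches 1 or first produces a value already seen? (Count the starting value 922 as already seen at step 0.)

5

922 = (6,4,10)_12 → 152
152 = (1,0,8)_12 → 65
65 = (5,5)_12 → 50
50 = (4,2)_12 → 20
20 = (1,8)_12 → 65  — 65 repeats.
That took 5 steps.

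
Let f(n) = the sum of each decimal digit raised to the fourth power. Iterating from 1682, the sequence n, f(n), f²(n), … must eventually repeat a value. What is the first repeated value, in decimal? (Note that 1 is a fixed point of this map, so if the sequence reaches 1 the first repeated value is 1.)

4179

1682 → 1⁴ + 6⁴ + 8⁴ + 2⁴ = 5409
5409 → 5⁴ + 4⁴ + 0⁴ + 9⁴ = 7442
7442 → 7⁴ + 4⁴ + 4⁴ + 2⁴ = 2929
2929 → 2⁴ + 9⁴ + 2⁴ + 9⁴ = 13154
13154 → 1⁴ + 3⁴ + 1⁴ + 5⁴ + 4⁴ = 964
964 → 9⁴ + 6⁴ + 4⁴ = 8113
8113 → 8⁴ + 1⁴ + 1⁴ + 3⁴ = 4179
4179 → 4⁴ + 1⁴ + 7⁴ + 9⁴ = 9219
9219 → 9⁴ + 2⁴ + 1⁴ + 9⁴ = 13139
13139 → 1⁴ + 3⁴ + 1⁴ + 3⁴ + 9⁴ = 6725
6725 → 6⁴ + 7⁴ + 2⁴ + 5⁴ = 4338
4338 → 4⁴ + 3⁴ + 3⁴ + 8⁴ = 4514
4514 → 4⁴ + 5⁴ + 1⁴ + 4⁴ = 1138
1138 → 1⁴ + 1⁴ + 3⁴ + 8⁴ = 4179  — 4179 already appeared earlier.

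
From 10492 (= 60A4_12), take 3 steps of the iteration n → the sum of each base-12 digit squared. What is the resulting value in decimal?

50

10492 = (6,0,10,4)_12 → 6² + 0² + 10² + 4² = 152
152 = (1,0,8)_12 → 1² + 0² + 8² = 65
65 = (5,5)_12 → 5² + 5² = 50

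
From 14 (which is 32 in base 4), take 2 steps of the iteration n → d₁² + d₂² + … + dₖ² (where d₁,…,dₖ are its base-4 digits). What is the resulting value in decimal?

10

14 = (3,2)_4 → 3² + 2² = 13
13 = (3,1)_4 → 3² + 1² = 10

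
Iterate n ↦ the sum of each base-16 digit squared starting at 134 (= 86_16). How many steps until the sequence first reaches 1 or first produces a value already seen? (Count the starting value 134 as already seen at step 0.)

134 = (8,6)_16 → 8² + 6² = 64 + 36 = 100
100 = (6,4)_16 → 6² + 4² = 36 + 16 = 52
52 = (3,4)_16 → 3² + 4² = 9 + 16 = 25
25 = (1,9)_16 → 1² + 9² = 1 + 81 = 82
82 = (5,2)_16 → 5² + 2² = 25 + 4 = 29
29 = (1,13)_16 → 1² + 13² = 1 + 169 = 170
170 = (10,10)_16 → 10² + 10² = 100 + 100 = 200
200 = (12,8)_16 → 12² + 8² = 144 + 64 = 208
208 = (13,0)_16 → 13² + 0² = 169 + 0 = 169
169 = (10,9)_16 → 10² + 9² = 100 + 81 = 181
181 = (11,5)_16 → 11² + 5² = 121 + 25 = 146
146 = (9,2)_16 → 9² + 2² = 81 + 4 = 85
85 = (5,5)_16 → 5² + 5² = 25 + 25 = 50
50 = (3,2)_16 → 3² + 2² = 9 + 4 = 13
13 = (13)_16 → 13² = 169  — 169 repeats.
That took 15 steps.

15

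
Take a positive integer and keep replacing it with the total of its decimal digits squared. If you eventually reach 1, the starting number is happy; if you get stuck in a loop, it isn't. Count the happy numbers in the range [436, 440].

436: 436 → 61 → 37 → 58 → 89 → 145 → 42 → 20 → 4 → 16 → 37  (repeats 37)
437: 437 → 74 → 65 → 61 → 37 → 58 → 89 → 145 → 42 → 20 → 4 → 16 → 37  (repeats 37)
438: 438 → 89 → 145 → 42 → 20 → 4 → 16 → 37 → 58 → 89  (repeats 89)
439: 439 → 106 → 37 → 58 → 89 → 145 → 42 → 20 → 4 → 16 → 37  (repeats 37)
440: 440 → 32 → 13 → 10 → 1  (reaches 1)
happy: 440

1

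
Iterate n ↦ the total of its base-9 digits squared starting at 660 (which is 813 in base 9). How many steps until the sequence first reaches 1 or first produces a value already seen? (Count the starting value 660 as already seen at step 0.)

660 = (8,1,3)_9 → 74
74 = (8,2)_9 → 68
68 = (7,5)_9 → 74  — 74 repeats.
That took 3 steps.

3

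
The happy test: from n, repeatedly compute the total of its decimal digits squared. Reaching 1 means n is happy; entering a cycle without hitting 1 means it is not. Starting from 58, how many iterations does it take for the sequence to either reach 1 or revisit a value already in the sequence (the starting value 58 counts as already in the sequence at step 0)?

8

58 → 5² + 8² = 25 + 64 = 89
89 → 8² + 9² = 64 + 81 = 145
145 → 1² + 4² + 5² = 1 + 16 + 25 = 42
42 → 4² + 2² = 16 + 4 = 20
20 → 2² + 0² = 4 + 0 = 4
4 → 4² = 16
16 → 1² + 6² = 1 + 36 = 37
37 → 3² + 7² = 9 + 49 = 58  — 58 repeats.
That took 8 steps.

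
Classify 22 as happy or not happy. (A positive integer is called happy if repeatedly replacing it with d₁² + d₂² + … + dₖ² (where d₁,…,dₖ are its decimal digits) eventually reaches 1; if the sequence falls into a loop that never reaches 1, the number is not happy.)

not happy

22 → 2² + 2² = 8
8 → 8² = 64
64 → 6² + 4² = 52
52 → 5² + 2² = 29
29 → 2² + 9² = 85
85 → 8² + 5² = 89
89 → 8² + 9² = 145
145 → 1² + 4² + 5² = 42
42 → 4² + 2² = 20
20 → 2² + 0² = 4
4 → 4² = 16
16 → 1² + 6² = 37
37 → 3² + 7² = 58
58 → 5² + 8² = 89  — 89 already seen; the sequence cycles without reaching 1.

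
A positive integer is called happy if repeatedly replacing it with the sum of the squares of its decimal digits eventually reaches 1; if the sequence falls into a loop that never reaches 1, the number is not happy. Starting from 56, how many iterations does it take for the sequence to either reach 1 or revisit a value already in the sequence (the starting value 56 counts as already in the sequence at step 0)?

10

56 → 5² + 6² = 25 + 36 = 61
61 → 6² + 1² = 36 + 1 = 37
37 → 3² + 7² = 9 + 49 = 58
58 → 5² + 8² = 25 + 64 = 89
89 → 8² + 9² = 64 + 81 = 145
145 → 1² + 4² + 5² = 1 + 16 + 25 = 42
42 → 4² + 2² = 16 + 4 = 20
20 → 2² + 0² = 4 + 0 = 4
4 → 4² = 16
16 → 1² + 6² = 1 + 36 = 37  — 37 repeats.
That took 10 steps.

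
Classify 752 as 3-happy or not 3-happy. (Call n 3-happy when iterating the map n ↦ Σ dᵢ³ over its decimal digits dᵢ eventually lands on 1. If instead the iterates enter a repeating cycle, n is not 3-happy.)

not 3-happy

752 → 7³ + 5³ + 2³ = 476
476 → 4³ + 7³ + 6³ = 623
623 → 6³ + 2³ + 3³ = 251
251 → 2³ + 5³ + 1³ = 134
134 → 1³ + 3³ + 4³ = 92
92 → 9³ + 2³ = 737
737 → 7³ + 3³ + 7³ = 713
713 → 7³ + 1³ + 3³ = 371
371 → 3³ + 7³ + 1³ = 371  — 371 already seen; the sequence cycles without reaching 1.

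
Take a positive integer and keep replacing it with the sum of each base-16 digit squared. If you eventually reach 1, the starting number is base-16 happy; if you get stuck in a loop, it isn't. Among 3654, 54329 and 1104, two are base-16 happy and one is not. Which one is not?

1104

3654: 3654 → 248 → 289 → 6 → 36 → 20 → 17 → 2 → 4 → 16 → 1  — reaches 1 (base-16 happy)
54329: 54329 → 275 → 11 → 121 → 130 → 68 → 32 → 4 → 16 → 1  — reaches 1 (base-16 happy)
1104: 1104 → 41 → 85 → 50 → 13 → 169 → 181 → 146 → 85  — repeats 85 (not base-16 happy)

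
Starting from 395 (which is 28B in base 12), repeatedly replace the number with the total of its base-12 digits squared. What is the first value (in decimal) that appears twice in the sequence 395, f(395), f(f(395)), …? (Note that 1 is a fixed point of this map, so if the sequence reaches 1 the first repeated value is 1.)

25

395 = (2,8,11)_12 → 189
189 = (1,3,9)_12 → 91
91 = (7,7)_12 → 98
98 = (8,2)_12 → 68
68 = (5,8)_12 → 89
89 = (7,5)_12 → 74
74 = (6,2)_12 → 40
40 = (3,4)_12 → 25
25 = (2,1)_12 → 5
5 = (5)_12 → 25  — 25 already appeared earlier.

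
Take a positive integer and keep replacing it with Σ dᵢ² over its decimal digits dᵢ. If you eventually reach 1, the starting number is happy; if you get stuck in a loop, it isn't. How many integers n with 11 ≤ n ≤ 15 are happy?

1

11: 11 → 2 → 4 → 16 → 37 → 58 → 89 → 145 → 42 → 20 → 4  (repeats 4)
12: 12 → 5 → 25 → 29 → 85 → 89 → 145 → 42 → 20 → 4 → 16 → 37 → 58 → 89  (repeats 89)
13: 13 → 10 → 1  (reaches 1)
14: 14 → 17 → 50 → 25 → 29 → 85 → 89 → 145 → 42 → 20 → 4 → 16 → 37 → 58 → 89  (repeats 89)
15: 15 → 26 → 40 → 16 → 37 → 58 → 89 → 145 → 42 → 20 → 4 → 16  (repeats 16)
happy: 13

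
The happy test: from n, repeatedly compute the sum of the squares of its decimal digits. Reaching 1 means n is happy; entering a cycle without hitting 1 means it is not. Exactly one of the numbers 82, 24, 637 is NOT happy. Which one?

24

82: 82 → 68 → 100 → 1  — reaches 1 (happy)
24: 24 → 20 → 4 → 16 → 37 → 58 → 89 → 145 → 42 → 20  — repeats 20 (not happy)
637: 637 → 94 → 97 → 130 → 10 → 1  — reaches 1 (happy)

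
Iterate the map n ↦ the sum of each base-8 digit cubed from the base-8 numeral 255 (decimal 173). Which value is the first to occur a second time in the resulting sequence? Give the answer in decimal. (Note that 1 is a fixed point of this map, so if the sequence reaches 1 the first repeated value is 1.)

1

173 = (2,5,5)_8 → 258
258 = (4,0,2)_8 → 72
72 = (1,1,0)_8 → 2
2 = (2)_8 → 8
8 = (1,0)_8 → 1  — reached the fixed point 1.
1 → 1, so 1 is the first repeated value.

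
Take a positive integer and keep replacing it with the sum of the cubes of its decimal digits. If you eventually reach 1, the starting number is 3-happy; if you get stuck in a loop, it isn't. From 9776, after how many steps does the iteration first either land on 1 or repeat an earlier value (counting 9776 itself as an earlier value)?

9776 → 1631
1631 → 245
245 → 197
197 → 1073
1073 → 371
371 → 371  — 371 repeats.
That took 6 steps.

6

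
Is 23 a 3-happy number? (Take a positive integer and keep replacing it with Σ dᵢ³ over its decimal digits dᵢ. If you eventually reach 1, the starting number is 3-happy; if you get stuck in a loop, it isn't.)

not 3-happy

23 → 2³ + 3³ = 8 + 27 = 35
35 → 3³ + 5³ = 27 + 125 = 152
152 → 1³ + 5³ + 2³ = 1 + 125 + 8 = 134
134 → 1³ + 3³ + 4³ = 1 + 27 + 64 = 92
92 → 9³ + 2³ = 729 + 8 = 737
737 → 7³ + 3³ + 7³ = 343 + 27 + 343 = 713
713 → 7³ + 1³ + 3³ = 343 + 1 + 27 = 371
371 → 3³ + 7³ + 1³ = 27 + 343 + 1 = 371  — 371 already seen; the sequence cycles without reaching 1.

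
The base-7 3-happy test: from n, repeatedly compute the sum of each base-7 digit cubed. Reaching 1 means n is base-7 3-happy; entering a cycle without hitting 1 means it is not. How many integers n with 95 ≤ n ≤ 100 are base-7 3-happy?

1

95: 95 → 281 → 251 → 341 → 557 → 137 → 197 → 65 → 17 → 35 → 125 → 251  (repeats 251)
96: 96 → 342 → 648 → 282 → 258 → 342  (repeats 342)
97: 97 → 433 → 343 → 1  (reaches 1)
98: 98 → 8 → 2 → 8  (repeats 8)
99: 99 → 9 → 9  (repeats 9)
100: 100 → 16 → 16  (repeats 16)
base-7 3-happy: 97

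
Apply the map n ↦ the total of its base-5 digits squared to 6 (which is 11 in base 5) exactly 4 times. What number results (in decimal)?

6 = (1,1)_5 → 1² + 1² = 2
2 = (2)_5 → 2² = 4
4 = (4)_5 → 4² = 16
16 = (3,1)_5 → 3² + 1² = 10

10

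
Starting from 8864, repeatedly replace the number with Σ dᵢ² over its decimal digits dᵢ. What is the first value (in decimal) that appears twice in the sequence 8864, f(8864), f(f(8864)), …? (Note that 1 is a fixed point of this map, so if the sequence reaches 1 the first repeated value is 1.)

37

8864 → 8² + 8² + 6² + 4² = 64 + 64 + 36 + 16 = 180
180 → 1² + 8² + 0² = 1 + 64 + 0 = 65
65 → 6² + 5² = 36 + 25 = 61
61 → 6² + 1² = 36 + 1 = 37
37 → 3² + 7² = 9 + 49 = 58
58 → 5² + 8² = 25 + 64 = 89
89 → 8² + 9² = 64 + 81 = 145
145 → 1² + 4² + 5² = 1 + 16 + 25 = 42
42 → 4² + 2² = 16 + 4 = 20
20 → 2² + 0² = 4 + 0 = 4
4 → 4² = 16
16 → 1² + 6² = 1 + 36 = 37  — 37 already appeared earlier.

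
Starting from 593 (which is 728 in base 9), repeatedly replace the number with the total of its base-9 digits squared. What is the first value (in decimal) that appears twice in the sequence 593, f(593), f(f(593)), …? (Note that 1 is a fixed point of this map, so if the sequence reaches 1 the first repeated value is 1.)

65

593 = (7,2,8)_9 → 7² + 2² + 8² = 117
117 = (1,4,0)_9 → 1² + 4² + 0² = 17
17 = (1,8)_9 → 1² + 8² = 65
65 = (7,2)_9 → 7² + 2² = 53
53 = (5,8)_9 → 5² + 8² = 89
89 = (1,0,8)_9 → 1² + 0² + 8² = 65  — 65 already appeared earlier.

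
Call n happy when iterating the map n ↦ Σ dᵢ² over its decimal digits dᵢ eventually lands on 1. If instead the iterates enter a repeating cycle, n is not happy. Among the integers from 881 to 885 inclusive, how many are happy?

1

881: 881 → 129 → 86 → 100 → 1  — happy
882: 882 → 132 → 14 → 17 → 50 → 25 → 29 → 85 → 89 → 145 → 42 → 20 → 4 → 16 → 37 → 58 → 89  — not happy
883: 883 → 137 → 59 → 106 → 37 → 58 → 89 → 145 → 42 → 20 → 4 → 16 → 37  — not happy
884: 884 → 144 → 33 → 18 → 65 → 61 → 37 → 58 → 89 → 145 → 42 → 20 → 4 → 16 → 37  — not happy
885: 885 → 153 → 35 → 34 → 25 → 29 → 85 → 89 → 145 → 42 → 20 → 4 → 16 → 37 → 58 → 89  — not happy
happy: 881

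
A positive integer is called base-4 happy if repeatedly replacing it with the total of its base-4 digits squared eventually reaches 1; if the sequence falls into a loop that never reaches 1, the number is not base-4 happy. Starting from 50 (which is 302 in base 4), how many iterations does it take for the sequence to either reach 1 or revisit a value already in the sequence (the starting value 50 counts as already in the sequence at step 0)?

50 = (3,0,2)_4 → 13
13 = (3,1)_4 → 10
10 = (2,2)_4 → 8
8 = (2,0)_4 → 4
4 = (1,0)_4 → 1  — reached 1.
That took 5 steps.

5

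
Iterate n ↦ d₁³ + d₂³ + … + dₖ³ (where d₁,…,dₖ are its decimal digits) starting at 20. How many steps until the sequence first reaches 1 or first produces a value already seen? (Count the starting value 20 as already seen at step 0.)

20 → 2³ + 0³ = 8 + 0 = 8
8 → 8³ = 512
512 → 5³ + 1³ + 2³ = 125 + 1 + 8 = 134
134 → 1³ + 3³ + 4³ = 1 + 27 + 64 = 92
92 → 9³ + 2³ = 729 + 8 = 737
737 → 7³ + 3³ + 7³ = 343 + 27 + 343 = 713
713 → 7³ + 1³ + 3³ = 343 + 1 + 27 = 371
371 → 3³ + 7³ + 1³ = 27 + 343 + 1 = 371  — 371 repeats.
That took 8 steps.

8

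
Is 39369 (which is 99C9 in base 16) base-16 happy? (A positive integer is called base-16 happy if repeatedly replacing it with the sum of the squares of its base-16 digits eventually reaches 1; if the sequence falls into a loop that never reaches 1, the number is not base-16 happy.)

base-16 happy

39369 = (9,9,12,9)_16 → 9² + 9² + 12² + 9² = 81 + 81 + 144 + 81 = 387
387 = (1,8,3)_16 → 1² + 8² + 3² = 1 + 64 + 9 = 74
74 = (4,10)_16 → 4² + 10² = 16 + 100 = 116
116 = (7,4)_16 → 7² + 4² = 49 + 16 = 65
65 = (4,1)_16 → 4² + 1² = 16 + 1 = 17
17 = (1,1)_16 → 1² + 1² = 1 + 1 = 2
2 = (2)_16 → 2² = 4
4 = (4)_16 → 4² = 16
16 = (1,0)_16 → 1² + 0² = 1 + 0 = 1  — reached 1.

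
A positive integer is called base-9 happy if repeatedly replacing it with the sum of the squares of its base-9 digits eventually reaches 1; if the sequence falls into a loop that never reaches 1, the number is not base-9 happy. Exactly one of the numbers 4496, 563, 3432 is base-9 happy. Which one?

563

4496: 4496 → 78 → 100 → 6 → 36 → 16 → 50 → 50  — repeats 50 (not base-9 happy)
563: 563 → 125 → 81 → 1  — reaches 1 (base-9 happy)
3432: 3432 → 70 → 98 → 66 → 58 → 52 → 74 → 68 → 74  — repeats 74 (not base-9 happy)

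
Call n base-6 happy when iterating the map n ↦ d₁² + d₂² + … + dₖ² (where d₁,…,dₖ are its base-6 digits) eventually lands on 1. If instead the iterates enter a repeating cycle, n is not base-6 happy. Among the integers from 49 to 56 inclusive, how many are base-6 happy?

1

49: 49 → 6 → 1  — base-6 happy
50: 50 → 9 → 10 → 17 → 29 → 41 → 26 → 20 → 13 → 5 → 25 → 17  — not base-6 happy
51: 51 → 14 → 8 → 5 → 25 → 17 → 29 → 41 → 26 → 20 → 13 → 5  — not base-6 happy
52: 52 → 21 → 18 → 9 → 10 → 17 → 29 → 41 → 26 → 20 → 13 → 5 → 25 → 17  — not base-6 happy
53: 53 → 30 → 25 → 17 → 29 → 41 → 26 → 20 → 13 → 5 → 25  — not base-6 happy
54: 54 → 10 → 17 → 29 → 41 → 26 → 20 → 13 → 5 → 25 → 17  — not base-6 happy
55: 55 → 11 → 26 → 20 → 13 → 5 → 25 → 17 → 29 → 41 → 26  — not base-6 happy
56: 56 → 14 → 8 → 5 → 25 → 17 → 29 → 41 → 26 → 20 → 13 → 5  — not base-6 happy
base-6 happy: 49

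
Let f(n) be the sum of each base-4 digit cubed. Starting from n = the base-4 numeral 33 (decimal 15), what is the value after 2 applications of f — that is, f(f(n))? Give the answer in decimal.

15 = (3,3)_4 → 54
54 = (3,1,2)_4 → 36

36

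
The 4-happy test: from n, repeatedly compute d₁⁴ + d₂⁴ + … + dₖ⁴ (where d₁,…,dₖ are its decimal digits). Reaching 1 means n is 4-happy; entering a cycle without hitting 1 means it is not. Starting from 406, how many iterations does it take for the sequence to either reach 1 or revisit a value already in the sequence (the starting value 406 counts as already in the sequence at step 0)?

406 → 1552
1552 → 1267
1267 → 3714
3714 → 2739
2739 → 9059
9059 → 13747
13747 → 5140
5140 → 882
882 → 8208
8208 → 8208  — 8208 repeats.
That took 10 steps.

10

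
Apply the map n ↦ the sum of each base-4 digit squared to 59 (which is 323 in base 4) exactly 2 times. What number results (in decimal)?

6

59 = (3,2,3)_4 → 3² + 2² + 3² = 22
22 = (1,1,2)_4 → 1² + 1² + 2² = 6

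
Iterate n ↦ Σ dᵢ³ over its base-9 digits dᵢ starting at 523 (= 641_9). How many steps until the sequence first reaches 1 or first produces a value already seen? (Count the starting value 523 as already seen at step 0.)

4

523 = (6,4,1)_9 → 6³ + 4³ + 1³ = 216 + 64 + 1 = 281
281 = (3,4,2)_9 → 3³ + 4³ + 2³ = 27 + 64 + 8 = 99
99 = (1,2,0)_9 → 1³ + 2³ + 0³ = 1 + 8 + 0 = 9
9 = (1,0)_9 → 1³ + 0³ = 1 + 0 = 1  — reached 1.
That took 4 steps.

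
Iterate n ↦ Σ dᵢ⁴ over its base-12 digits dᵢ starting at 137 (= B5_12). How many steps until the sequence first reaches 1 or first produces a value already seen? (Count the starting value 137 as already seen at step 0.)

14

137 = (11,5)_12 → 11⁴ + 5⁴ = 15266
15266 = (8,10,0,2)_12 → 8⁴ + 10⁴ + 0⁴ + 2⁴ = 14112
14112 = (8,2,0,0)_12 → 8⁴ + 2⁴ + 0⁴ + 0⁴ = 4112
4112 = (2,4,6,8)_12 → 2⁴ + 4⁴ + 6⁴ + 8⁴ = 5664
5664 = (3,3,4,0)_12 → 3⁴ + 3⁴ + 4⁴ + 0⁴ = 418
418 = (2,10,10)_12 → 2⁴ + 10⁴ + 10⁴ = 20016
20016 = (11,7,0,0)_12 → 11⁴ + 7⁴ + 0⁴ + 0⁴ = 17042
17042 = (9,10,4,2)_12 → 9⁴ + 10⁴ + 4⁴ + 2⁴ = 16833
16833 = (9,8,10,9)_12 → 9⁴ + 8⁴ + 10⁴ + 9⁴ = 27218
27218 = (1,3,9,0,2)_12 → 1⁴ + 3⁴ + 9⁴ + 0⁴ + 2⁴ = 6659
6659 = (3,10,2,11)_12 → 3⁴ + 10⁴ + 2⁴ + 11⁴ = 24738
24738 = (1,2,3,9,6)_12 → 1⁴ + 2⁴ + 3⁴ + 9⁴ + 6⁴ = 7955
7955 = (4,7,2,11)_12 → 4⁴ + 7⁴ + 2⁴ + 11⁴ = 17314
17314 = (10,0,2,10)_12 → 10⁴ + 0⁴ + 2⁴ + 10⁴ = 20016  — 20016 repeats.
That took 14 steps.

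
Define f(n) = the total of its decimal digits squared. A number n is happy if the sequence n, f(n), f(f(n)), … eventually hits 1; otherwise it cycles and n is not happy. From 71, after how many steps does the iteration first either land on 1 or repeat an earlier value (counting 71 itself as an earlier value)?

71 → 50
50 → 25
25 → 29
29 → 85
85 → 89
89 → 145
145 → 42
42 → 20
20 → 4
4 → 16
16 → 37
37 → 58
58 → 89  — 89 repeats.
That took 13 steps.

13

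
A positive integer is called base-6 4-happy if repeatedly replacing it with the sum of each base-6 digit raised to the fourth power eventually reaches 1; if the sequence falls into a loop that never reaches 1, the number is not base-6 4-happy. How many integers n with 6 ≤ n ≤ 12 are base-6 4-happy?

6: 6 → 1  (reaches 1)
7: 7 → 2 → 16 → 272 → 99 → 353 → 963 → 609 → 978 → 338 → 114 → 82 → 273 → 164 → 353  (repeats 353)
8: 8 → 17 → 641 → 1522 → 259 → 4 → 256 → 258 → 3 → 81 → 98 → 288 → 17  (repeats 17)
9: 9 → 82 → 273 → 164 → 353 → 963 → 609 → 978 → 338 → 114 → 82  (repeats 82)
10: 10 → 257 → 627 → 738 → 178 → 1137 → 788 → 803 → 963 → 609 → 978 → 338 → 114 → 82 → 273 → 164 → 353 → 963  (repeats 963)
11: 11 → 626 → 673 → 338 → 114 → 82 → 273 → 164 → 353 → 963 → 609 → 978 → 338  (repeats 338)
12: 12 → 16 → 272 → 99 → 353 → 963 → 609 → 978 → 338 → 114 → 82 → 273 → 164 → 353  (repeats 353)
base-6 4-happy: 6

1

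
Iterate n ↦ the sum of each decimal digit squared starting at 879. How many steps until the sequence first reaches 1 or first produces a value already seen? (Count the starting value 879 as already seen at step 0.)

11

879 → 8² + 7² + 9² = 64 + 49 + 81 = 194
194 → 1² + 9² + 4² = 1 + 81 + 16 = 98
98 → 9² + 8² = 81 + 64 = 145
145 → 1² + 4² + 5² = 1 + 16 + 25 = 42
42 → 4² + 2² = 16 + 4 = 20
20 → 2² + 0² = 4 + 0 = 4
4 → 4² = 16
16 → 1² + 6² = 1 + 36 = 37
37 → 3² + 7² = 9 + 49 = 58
58 → 5² + 8² = 25 + 64 = 89
89 → 8² + 9² = 64 + 81 = 145  — 145 repeats.
That took 11 steps.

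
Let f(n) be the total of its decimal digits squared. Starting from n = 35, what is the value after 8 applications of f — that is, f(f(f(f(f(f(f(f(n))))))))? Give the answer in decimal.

35 → 3² + 5² = 34
34 → 3² + 4² = 25
25 → 2² + 5² = 29
29 → 2² + 9² = 85
85 → 8² + 5² = 89
89 → 8² + 9² = 145
145 → 1² + 4² + 5² = 42
42 → 4² + 2² = 20

20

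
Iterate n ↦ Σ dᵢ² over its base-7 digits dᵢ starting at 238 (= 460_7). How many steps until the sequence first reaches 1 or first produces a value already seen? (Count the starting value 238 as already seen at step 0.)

3

238 = (4,6,0)_7 → 4² + 6² + 0² = 52
52 = (1,0,3)_7 → 1² + 0² + 3² = 10
10 = (1,3)_7 → 1² + 3² = 10  — 10 repeats.
That took 3 steps.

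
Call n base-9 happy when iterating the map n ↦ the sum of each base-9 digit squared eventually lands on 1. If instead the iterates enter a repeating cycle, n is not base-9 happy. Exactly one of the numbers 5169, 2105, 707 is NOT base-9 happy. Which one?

5169

5169: 5169 → 107 → 69 → 85 → 17 → 65 → 53 → 89 → 65  — repeats 65 (not base-9 happy)
2105: 2105 → 181 → 9 → 1  — reaches 1 (base-9 happy)
707: 707 → 125 → 81 → 1  — reaches 1 (base-9 happy)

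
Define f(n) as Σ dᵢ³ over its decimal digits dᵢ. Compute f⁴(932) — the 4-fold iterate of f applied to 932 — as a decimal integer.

134

932 → 9³ + 3³ + 2³ = 764
764 → 7³ + 6³ + 4³ = 623
623 → 6³ + 2³ + 3³ = 251
251 → 2³ + 5³ + 1³ = 134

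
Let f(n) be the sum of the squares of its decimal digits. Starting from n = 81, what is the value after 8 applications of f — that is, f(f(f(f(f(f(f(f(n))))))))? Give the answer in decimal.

81 → 65
65 → 61
61 → 37
37 → 58
58 → 89
89 → 145
145 → 42
42 → 20

20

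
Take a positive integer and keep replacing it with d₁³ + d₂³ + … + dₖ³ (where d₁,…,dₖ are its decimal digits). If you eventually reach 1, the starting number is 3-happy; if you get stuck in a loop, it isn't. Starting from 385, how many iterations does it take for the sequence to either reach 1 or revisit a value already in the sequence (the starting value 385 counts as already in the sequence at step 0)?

6

385 → 3³ + 8³ + 5³ = 27 + 512 + 125 = 664
664 → 6³ + 6³ + 4³ = 216 + 216 + 64 = 496
496 → 4³ + 9³ + 6³ = 64 + 729 + 216 = 1009
1009 → 1³ + 0³ + 0³ + 9³ = 1 + 0 + 0 + 729 = 730
730 → 7³ + 3³ + 0³ = 343 + 27 + 0 = 370
370 → 3³ + 7³ + 0³ = 27 + 343 + 0 = 370  — 370 repeats.
That took 6 steps.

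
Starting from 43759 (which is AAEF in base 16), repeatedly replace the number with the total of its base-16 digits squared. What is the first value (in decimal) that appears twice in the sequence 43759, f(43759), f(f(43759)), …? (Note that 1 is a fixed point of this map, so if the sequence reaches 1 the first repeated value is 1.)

169

43759 = (10,10,14,15)_16 → 10² + 10² + 14² + 15² = 621
621 = (2,6,13)_16 → 2² + 6² + 13² = 209
209 = (13,1)_16 → 13² + 1² = 170
170 = (10,10)_16 → 10² + 10² = 200
200 = (12,8)_16 → 12² + 8² = 208
208 = (13,0)_16 → 13² + 0² = 169
169 = (10,9)_16 → 10² + 9² = 181
181 = (11,5)_16 → 11² + 5² = 146
146 = (9,2)_16 → 9² + 2² = 85
85 = (5,5)_16 → 5² + 5² = 50
50 = (3,2)_16 → 3² + 2² = 13
13 = (13)_16 → 13² = 169  — 169 already appeared earlier.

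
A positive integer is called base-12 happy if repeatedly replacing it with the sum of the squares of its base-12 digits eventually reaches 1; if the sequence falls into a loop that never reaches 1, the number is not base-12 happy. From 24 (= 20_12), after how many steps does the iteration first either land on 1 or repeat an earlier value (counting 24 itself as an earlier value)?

24 = (2,0)_12 → 2² + 0² = 4 + 0 = 4
4 = (4)_12 → 4² = 16
16 = (1,4)_12 → 1² + 4² = 1 + 16 = 17
17 = (1,5)_12 → 1² + 5² = 1 + 25 = 26
26 = (2,2)_12 → 2² + 2² = 4 + 4 = 8
8 = (8)_12 → 8² = 64
64 = (5,4)_12 → 5² + 4² = 25 + 16 = 41
41 = (3,5)_12 → 3² + 5² = 9 + 25 = 34
34 = (2,10)_12 → 2² + 10² = 4 + 100 = 104
104 = (8,8)_12 → 8² + 8² = 64 + 64 = 128
128 = (10,8)_12 → 10² + 8² = 100 + 64 = 164
164 = (1,1,8)_12 → 1² + 1² + 8² = 1 + 1 + 64 = 66
66 = (5,6)_12 → 5² + 6² = 25 + 36 = 61
61 = (5,1)_12 → 5² + 1² = 25 + 1 = 26  — 26 repeats.
That took 14 steps.

14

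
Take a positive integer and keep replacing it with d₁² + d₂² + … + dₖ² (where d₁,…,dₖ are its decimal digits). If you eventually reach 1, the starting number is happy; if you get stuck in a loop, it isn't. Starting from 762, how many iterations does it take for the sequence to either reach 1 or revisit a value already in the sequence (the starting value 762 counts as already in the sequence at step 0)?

9

762 → 7² + 6² + 2² = 89
89 → 8² + 9² = 145
145 → 1² + 4² + 5² = 42
42 → 4² + 2² = 20
20 → 2² + 0² = 4
4 → 4² = 16
16 → 1² + 6² = 37
37 → 3² + 7² = 58
58 → 5² + 8² = 89  — 89 repeats.
That took 9 steps.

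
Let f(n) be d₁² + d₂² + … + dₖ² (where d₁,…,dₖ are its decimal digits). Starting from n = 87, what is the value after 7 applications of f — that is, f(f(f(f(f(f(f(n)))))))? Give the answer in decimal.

87 → 8² + 7² = 64 + 49 = 113
113 → 1² + 1² + 3² = 1 + 1 + 9 = 11
11 → 1² + 1² = 1 + 1 = 2
2 → 2² = 4
4 → 4² = 16
16 → 1² + 6² = 1 + 36 = 37
37 → 3² + 7² = 9 + 49 = 58

58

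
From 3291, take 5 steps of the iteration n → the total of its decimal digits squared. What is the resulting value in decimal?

3291 → 3² + 2² + 9² + 1² = 95
95 → 9² + 5² = 106
106 → 1² + 0² + 6² = 37
37 → 3² + 7² = 58
58 → 5² + 8² = 89

89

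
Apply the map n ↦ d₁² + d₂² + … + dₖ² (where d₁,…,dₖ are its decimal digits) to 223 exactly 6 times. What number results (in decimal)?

223 → 2² + 2² + 3² = 17
17 → 1² + 7² = 50
50 → 5² + 0² = 25
25 → 2² + 5² = 29
29 → 2² + 9² = 85
85 → 8² + 5² = 89

89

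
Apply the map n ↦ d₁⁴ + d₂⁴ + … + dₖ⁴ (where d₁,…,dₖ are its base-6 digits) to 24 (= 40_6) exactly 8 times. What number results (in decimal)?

641

24 = (4,0)_6 → 4⁴ + 0⁴ = 256
256 = (1,1,0,4)_6 → 1⁴ + 1⁴ + 0⁴ + 4⁴ = 258
258 = (1,1,1,0)_6 → 1⁴ + 1⁴ + 1⁴ + 0⁴ = 3
3 = (3)_6 → 3⁴ = 81
81 = (2,1,3)_6 → 2⁴ + 1⁴ + 3⁴ = 98
98 = (2,4,2)_6 → 2⁴ + 4⁴ + 2⁴ = 288
288 = (1,2,0,0)_6 → 1⁴ + 2⁴ + 0⁴ + 0⁴ = 17
17 = (2,5)_6 → 2⁴ + 5⁴ = 641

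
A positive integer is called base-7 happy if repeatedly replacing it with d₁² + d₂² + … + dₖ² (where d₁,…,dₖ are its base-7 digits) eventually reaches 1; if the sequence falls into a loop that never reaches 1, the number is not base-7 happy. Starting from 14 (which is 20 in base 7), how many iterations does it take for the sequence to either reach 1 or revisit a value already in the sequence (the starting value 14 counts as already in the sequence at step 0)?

5

14 = (2,0)_7 → 2² + 0² = 4 + 0 = 4
4 = (4)_7 → 4² = 16
16 = (2,2)_7 → 2² + 2² = 4 + 4 = 8
8 = (1,1)_7 → 1² + 1² = 1 + 1 = 2
2 = (2)_7 → 2² = 4  — 4 repeats.
That took 5 steps.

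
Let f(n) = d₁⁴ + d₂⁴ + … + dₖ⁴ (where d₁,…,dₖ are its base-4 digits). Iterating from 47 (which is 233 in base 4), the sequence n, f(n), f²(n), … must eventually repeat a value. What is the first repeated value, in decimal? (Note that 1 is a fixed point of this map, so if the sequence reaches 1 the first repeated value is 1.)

83

47 = (2,3,3)_4 → 2⁴ + 3⁴ + 3⁴ = 16 + 81 + 81 = 178
178 = (2,3,0,2)_4 → 2⁴ + 3⁴ + 0⁴ + 2⁴ = 16 + 81 + 0 + 16 = 113
113 = (1,3,0,1)_4 → 1⁴ + 3⁴ + 0⁴ + 1⁴ = 1 + 81 + 0 + 1 = 83
83 = (1,1,0,3)_4 → 1⁴ + 1⁴ + 0⁴ + 3⁴ = 1 + 1 + 0 + 81 = 83  — 83 already appeared earlier.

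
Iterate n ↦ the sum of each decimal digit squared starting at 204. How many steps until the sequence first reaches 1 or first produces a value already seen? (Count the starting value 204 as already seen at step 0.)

9

204 → 20
20 → 4
4 → 16
16 → 37
37 → 58
58 → 89
89 → 145
145 → 42
42 → 20  — 20 repeats.
That took 9 steps.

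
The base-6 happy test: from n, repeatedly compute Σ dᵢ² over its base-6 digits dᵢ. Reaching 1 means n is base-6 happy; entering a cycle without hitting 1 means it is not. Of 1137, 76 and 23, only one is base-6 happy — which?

1137: 1137 → 44 → 6 → 1  — reaches 1 (base-6 happy)
76: 76 → 20 → 13 → 5 → 25 → 17 → 29 → 41 → 26 → 20  — repeats 20 (not base-6 happy)
23: 23 → 34 → 41 → 26 → 20 → 13 → 5 → 25 → 17 → 29 → 41  — repeats 41 (not base-6 happy)

1137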